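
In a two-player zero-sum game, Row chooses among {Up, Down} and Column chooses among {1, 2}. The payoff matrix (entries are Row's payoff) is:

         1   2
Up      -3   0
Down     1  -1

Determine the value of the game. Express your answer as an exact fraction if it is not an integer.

Row minima: Up → -3, Down → -1; maximin = -1.
Column maxima: 1 → 1, 2 → 0; minimax = 0.
-1 ≠ 0, so there is no saddle point; optimal play is mixed.
Let Row play Up with probability p. Expected payoff against 1: (-3)p + 1(1−p) = −4p + 1; against 2: 0p + (-1)(1−p) = p − 1.
Setting these equal: −4p + 1 = p − 1 ⇒ −5p = -2 ⇒ p = 2/5, and the value is (-4)·(2/5) + 1 = -3/5.
For Column: with q = P(1), equating Up's and Down's payoffs gives −3q = 2q − 1 ⇒ q = 1/5.

-3/5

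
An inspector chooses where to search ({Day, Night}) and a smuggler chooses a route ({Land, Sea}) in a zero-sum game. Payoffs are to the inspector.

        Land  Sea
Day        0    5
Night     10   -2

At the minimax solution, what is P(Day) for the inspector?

Row minima: Day → 0, Night → -2; maximin = 0.
Column maxima: Land → 10, Sea → 5; minimax = 5.
0 ≠ 5, so there is no saddle point; optimal play is mixed.
Let the inspector play Day with probability p. Expected payoff against Land: 0p + 10(1−p) = −10p + 10; against Sea: 5p + (-2)(1−p) = 7p − 2.
Setting these equal: −10p + 10 = 7p − 2 ⇒ −17p = -12 ⇒ p = 12/17, and the value is (-10)·(12/17) + 10 = 50/17.
For the smuggler: with q = P(Land), equating Day's and Night's payoffs gives −5q + 5 = 12q − 2 ⇒ q = 7/17.

12/17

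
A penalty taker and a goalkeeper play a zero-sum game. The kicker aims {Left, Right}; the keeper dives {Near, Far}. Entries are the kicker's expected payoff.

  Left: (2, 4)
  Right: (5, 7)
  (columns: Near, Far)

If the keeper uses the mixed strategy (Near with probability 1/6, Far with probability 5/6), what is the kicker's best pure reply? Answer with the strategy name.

Right

Expected payoff of Left: (1/6)·2 + (5/6)·4 = 11/3.
Expected payoff of Right: (1/6)·5 + (5/6)·7 = 20/3.
The largest is 20/3, so the kicker's best response is Right.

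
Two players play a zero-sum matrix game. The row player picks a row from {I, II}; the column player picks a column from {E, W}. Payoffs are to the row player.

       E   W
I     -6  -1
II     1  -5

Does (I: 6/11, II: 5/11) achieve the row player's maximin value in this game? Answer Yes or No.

Yes

Against E this mix gives (6/11)·(-6) + (5/11)·1 = -31/11.
Against W this mix gives (6/11)·(-1) + (5/11)·(-5) = -31/11.
All of the column player's active replies (E, W) yield -31/11, and no column does worse for the row player. The mix makes the column player indifferent and guarantees -31/11, so it is optimal.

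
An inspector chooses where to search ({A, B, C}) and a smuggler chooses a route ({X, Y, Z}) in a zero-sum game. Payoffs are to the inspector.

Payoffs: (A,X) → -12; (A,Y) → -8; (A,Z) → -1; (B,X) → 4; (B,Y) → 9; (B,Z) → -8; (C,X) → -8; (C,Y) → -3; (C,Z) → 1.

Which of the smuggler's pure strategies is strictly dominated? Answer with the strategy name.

Y

X holds the inspector's payoff strictly below Y in every row: -12 < -8, 4 < 9, -8 < -3.
So Y is strictly dominated for the smuggler.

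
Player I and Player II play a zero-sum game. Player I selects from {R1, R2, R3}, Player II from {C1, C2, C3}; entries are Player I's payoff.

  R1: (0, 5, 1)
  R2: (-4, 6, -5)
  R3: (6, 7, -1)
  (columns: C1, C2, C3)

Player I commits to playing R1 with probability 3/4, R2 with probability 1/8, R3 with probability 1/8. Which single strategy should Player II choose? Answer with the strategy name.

C3

If Player II plays C1, Player I's expected payoff is (3/4)·0 + (1/8)·(-4) + (1/8)·6 = 1/4.
If Player II plays C2, Player I's expected payoff is (3/4)·5 + (1/8)·6 + (1/8)·7 = 43/8.
If Player II plays C3, Player I's expected payoff is (3/4)·1 + (1/8)·(-5) + (1/8)·(-1) = 0.
Player II minimizes Player I's payoff; the smallest is 0, so the best response is C3.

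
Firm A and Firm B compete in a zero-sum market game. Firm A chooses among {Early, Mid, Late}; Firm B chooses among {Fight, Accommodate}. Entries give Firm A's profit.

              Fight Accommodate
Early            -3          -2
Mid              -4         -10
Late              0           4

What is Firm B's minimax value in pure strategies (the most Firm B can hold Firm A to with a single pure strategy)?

Column maxima: Fight → 0, Accommodate → 4.
The smallest of these is 0.

0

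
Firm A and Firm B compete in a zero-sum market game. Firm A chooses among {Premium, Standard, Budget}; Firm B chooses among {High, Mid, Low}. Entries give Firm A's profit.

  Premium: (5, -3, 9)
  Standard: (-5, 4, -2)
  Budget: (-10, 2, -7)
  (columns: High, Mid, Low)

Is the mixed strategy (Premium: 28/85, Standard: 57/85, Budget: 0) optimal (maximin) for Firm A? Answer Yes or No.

No

Against High this mix gives (28/85)·5 + (57/85)·(-5) = -29/17.
Against Mid this mix gives (28/85)·(-3) + (57/85)·4 = 144/85.
Against Low this mix gives (28/85)·9 + (57/85)·(-2) = 138/85.
Firm B will play High, holding Firm A to -29/17. Shifting weight toward the row that does better against High would raise this floor (the equalizing mix achieves 5/17 against both High and Mid), so the proposed strategy is not optimal.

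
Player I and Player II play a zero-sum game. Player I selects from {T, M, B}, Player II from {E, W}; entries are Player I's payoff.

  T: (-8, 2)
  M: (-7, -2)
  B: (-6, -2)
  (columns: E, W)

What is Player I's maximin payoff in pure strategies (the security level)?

-6

Row minima: T → -8, M → -7, B → -6.
The best of these is -6.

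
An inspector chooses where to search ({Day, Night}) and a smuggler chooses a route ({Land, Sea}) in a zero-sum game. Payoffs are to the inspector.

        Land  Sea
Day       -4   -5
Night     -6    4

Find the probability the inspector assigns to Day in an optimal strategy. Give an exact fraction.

10/11

Row minima: Day → -5, Night → -6; maximin = -5.
Column maxima: Land → -4, Sea → 4; minimax = -4.
-5 ≠ -4, so there is no saddle point; optimal play is mixed.
Let the inspector play Day with probability p. Expected payoff against Land: (-4)p + (-6)(1−p) = 2p − 6; against Sea: (-5)p + 4(1−p) = −9p + 4.
Setting these equal: 2p − 6 = −9p + 4 ⇒ 11p = 10 ⇒ p = 10/11, and the value is (2)·(10/11) − 6 = -46/11.
For the smuggler: with q = P(Land), equating Day's and Night's payoffs gives q − 5 = −10q + 4 ⇒ q = 9/11.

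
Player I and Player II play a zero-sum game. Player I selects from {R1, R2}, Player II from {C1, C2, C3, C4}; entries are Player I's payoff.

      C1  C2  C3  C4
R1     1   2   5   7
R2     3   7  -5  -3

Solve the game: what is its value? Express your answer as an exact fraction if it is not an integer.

Row minima: R1 → 1, R2 → -5; maximin = 1.
Column maxima: C1 → 3, C2 → 7, C3 → 5, C4 → 7; minimax = 3.
1 ≠ 3, so there is no saddle point; optimal play is mixed.
C2 is strictly dominated by C1 (it gives Player I strictly more in every row), so Player II never plays it.
C4 is strictly dominated by C3 (it gives Player I strictly more in every row), so Player II never plays it.
On the remaining 2×2 (R1, R2 vs C1, C3):
Let Player I play R1 with probability p. Expected payoff against C1: 1p + 3(1−p) = −2p + 3; against C3: 5p + (-5)(1−p) = 10p − 5.
Setting these equal: −2p + 3 = 10p − 5 ⇒ −12p = -8 ⇒ p = 2/3, and the value is (-2)·(2/3) + 3 = 5/3.
For Player II: with q = P(C1), equating R1's and R2's payoffs gives −4q + 5 = 8q − 5 ⇒ q = 5/6.

5/3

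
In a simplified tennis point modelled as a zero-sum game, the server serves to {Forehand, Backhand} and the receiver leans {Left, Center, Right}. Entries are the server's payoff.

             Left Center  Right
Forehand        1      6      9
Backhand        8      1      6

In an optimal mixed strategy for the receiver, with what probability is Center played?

7/12

Row minima: Forehand → 1, Backhand → 1; maximin = 1.
Column maxima: Left → 8, Center → 6, Right → 9; minimax = 6.
1 ≠ 6, so there is no saddle point; optimal play is mixed.
Right is strictly dominated by Center (it gives the server strictly more in every row), so the receiver never plays it.
On the remaining 2×2 (Forehand, Backhand vs Left, Center):
Let the server play Forehand with probability p. Expected payoff against Left: 1p + 8(1−p) = −7p + 8; against Center: 6p + 1(1−p) = 5p + 1.
Setting these equal: −7p + 8 = 5p + 1 ⇒ −12p = -7 ⇒ p = 7/12, and the value is (-7)·(7/12) + 8 = 47/12.
For the receiver: with q = P(Left), equating Forehand's and Backhand's payoffs gives −5q + 6 = 7q + 1 ⇒ q = 5/12.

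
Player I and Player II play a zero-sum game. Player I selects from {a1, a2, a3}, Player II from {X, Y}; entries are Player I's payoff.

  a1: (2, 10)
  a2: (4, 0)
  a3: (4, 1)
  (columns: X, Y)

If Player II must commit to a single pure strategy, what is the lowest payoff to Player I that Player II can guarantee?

Column maxima: X → 4, Y → 10.
The smallest of these is 4.

4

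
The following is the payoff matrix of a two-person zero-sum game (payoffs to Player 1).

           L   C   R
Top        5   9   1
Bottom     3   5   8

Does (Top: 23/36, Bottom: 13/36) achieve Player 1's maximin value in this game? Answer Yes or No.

No

Against L this mix gives (23/36)·5 + (13/36)·3 = 77/18.
Against C this mix gives (23/36)·9 + (13/36)·5 = 68/9.
Against R this mix gives (23/36)·1 + (13/36)·8 = 127/36.
Player 2 will play R, holding Player 1 to 127/36. Shifting weight toward the row that does better against R would raise this floor (the equalizing mix achieves 37/9 against both R and L), so the proposed strategy is not optimal.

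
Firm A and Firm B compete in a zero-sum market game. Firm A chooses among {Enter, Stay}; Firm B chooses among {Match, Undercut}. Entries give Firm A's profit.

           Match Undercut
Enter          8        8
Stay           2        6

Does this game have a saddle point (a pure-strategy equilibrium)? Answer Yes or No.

Row minima: Enter → 8, Stay → 2; maximin = 8.
Column maxima: Match → 8, Undercut → 8; minimax = 8.
maximin = minimax = 8, so a saddle point exists.

Yes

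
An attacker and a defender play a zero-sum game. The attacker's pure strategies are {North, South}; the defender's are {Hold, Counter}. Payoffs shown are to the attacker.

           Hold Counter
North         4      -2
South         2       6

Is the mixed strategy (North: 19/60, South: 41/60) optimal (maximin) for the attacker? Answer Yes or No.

No

Against Hold this mix gives (19/60)·4 + (41/60)·2 = 79/30.
Against Counter this mix gives (19/60)·(-2) + (41/60)·6 = 52/15.
The defender will play Hold, holding the attacker to 79/30. Shifting weight toward the row that does better against Hold would raise this floor (the equalizing mix achieves 14/5 against both Hold and Counter), so the proposed strategy is not optimal.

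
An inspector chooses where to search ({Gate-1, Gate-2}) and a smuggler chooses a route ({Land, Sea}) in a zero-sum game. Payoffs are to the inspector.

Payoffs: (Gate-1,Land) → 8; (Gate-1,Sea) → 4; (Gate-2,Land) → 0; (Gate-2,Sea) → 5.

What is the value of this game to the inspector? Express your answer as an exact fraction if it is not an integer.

Row minima: Gate-1 → 4, Gate-2 → 0; maximin = 4.
Column maxima: Land → 8, Sea → 5; minimax = 5.
4 ≠ 5, so there is no saddle point; optimal play is mixed.
Let the inspector play Gate-1 with probability p. Expected payoff against Land: 8p + 0(1−p) = 8p; against Sea: 4p + 5(1−p) = −p + 5.
Setting these equal: 8p = −p + 5 ⇒ 9p = 5 ⇒ p = 5/9, and the value is (8)·(5/9) = 40/9.
For the smuggler: with q = P(Land), equating Gate-1's and Gate-2's payoffs gives 4q + 4 = −5q + 5 ⇒ q = 1/9.

40/9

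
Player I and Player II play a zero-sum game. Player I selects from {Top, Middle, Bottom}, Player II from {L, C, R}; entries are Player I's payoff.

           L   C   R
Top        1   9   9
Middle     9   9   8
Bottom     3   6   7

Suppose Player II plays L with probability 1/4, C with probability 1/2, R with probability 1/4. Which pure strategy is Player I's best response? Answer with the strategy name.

Middle

Expected payoff of Top: (1/4)·1 + (1/2)·9 + (1/4)·9 = 7.
Expected payoff of Middle: (1/4)·9 + (1/2)·9 + (1/4)·8 = 35/4.
Expected payoff of Bottom: (1/4)·3 + (1/2)·6 + (1/4)·7 = 11/2.
The largest is 35/4, so Player I's best response is Middle.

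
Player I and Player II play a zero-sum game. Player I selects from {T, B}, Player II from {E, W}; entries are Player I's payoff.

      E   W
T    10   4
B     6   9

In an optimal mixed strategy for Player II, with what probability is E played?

5/9

Row minima: T → 4, B → 6; maximin = 6.
Column maxima: E → 10, W → 9; minimax = 9.
6 ≠ 9, so there is no saddle point; optimal play is mixed.
Let Player I play T with probability p. Expected payoff against E: 10p + 6(1−p) = 4p + 6; against W: 4p + 9(1−p) = −5p + 9.
Setting these equal: 4p + 6 = −5p + 9 ⇒ 9p = 3 ⇒ p = 1/3, and the value is (4)·(1/3) + 6 = 22/3.
For Player II: with q = P(E), equating T's and B's payoffs gives 6q + 4 = −3q + 9 ⇒ q = 5/9.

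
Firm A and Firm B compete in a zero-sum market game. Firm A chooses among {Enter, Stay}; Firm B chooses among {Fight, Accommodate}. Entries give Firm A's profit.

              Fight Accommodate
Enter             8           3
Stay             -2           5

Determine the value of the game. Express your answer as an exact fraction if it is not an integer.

23/6

Row minima: Enter → 3, Stay → -2; maximin = 3.
Column maxima: Fight → 8, Accommodate → 5; minimax = 5.
3 ≠ 5, so there is no saddle point; optimal play is mixed.
Let Firm A play Enter with probability p. Expected payoff against Fight: 8p + (-2)(1−p) = 10p − 2; against Accommodate: 3p + 5(1−p) = −2p + 5.
Setting these equal: 10p − 2 = −2p + 5 ⇒ 12p = 7 ⇒ p = 7/12, and the value is (10)·(7/12) − 2 = 23/6.
For Firm B: with q = P(Fight), equating Enter's and Stay's payoffs gives 5q + 3 = −7q + 5 ⇒ q = 1/6.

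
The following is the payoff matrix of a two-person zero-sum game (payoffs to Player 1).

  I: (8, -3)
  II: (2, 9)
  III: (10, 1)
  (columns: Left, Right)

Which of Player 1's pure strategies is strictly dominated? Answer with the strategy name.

III gives a strictly higher payoff than I against every column: 10 > 8, 1 > -3.
So I is strictly dominated and Player 1 never plays it.

I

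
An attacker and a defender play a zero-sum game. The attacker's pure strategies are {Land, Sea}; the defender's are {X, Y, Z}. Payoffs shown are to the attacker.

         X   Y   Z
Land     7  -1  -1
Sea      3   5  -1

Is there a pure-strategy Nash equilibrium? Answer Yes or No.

Row minima: Land → -1, Sea → -1; maximin = -1.
Column maxima: X → 7, Y → 5, Z → -1; minimax = -1.
maximin = minimax = -1, so a saddle point exists.

Yes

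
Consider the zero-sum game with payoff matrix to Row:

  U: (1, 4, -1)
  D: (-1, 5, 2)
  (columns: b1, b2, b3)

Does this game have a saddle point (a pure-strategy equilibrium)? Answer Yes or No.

Row minima: U → -1, D → -1; maximin = -1.
Column maxima: b1 → 1, b2 → 5, b3 → 2; minimax = 1.
-1 ≠ 1, so no pure-strategy equilibrium exists.

No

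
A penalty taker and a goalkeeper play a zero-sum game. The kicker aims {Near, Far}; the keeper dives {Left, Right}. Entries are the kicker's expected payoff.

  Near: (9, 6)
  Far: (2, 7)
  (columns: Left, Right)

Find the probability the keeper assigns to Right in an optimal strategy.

7/8

Row minima: Near → 6, Far → 2; maximin = 6.
Column maxima: Left → 9, Right → 7; minimax = 7.
6 ≠ 7, so there is no saddle point; optimal play is mixed.
Let the kicker play Near with probability p. Expected payoff against Left: 9p + 2(1−p) = 7p + 2; against Right: 6p + 7(1−p) = −p + 7.
Setting these equal: 7p + 2 = −p + 7 ⇒ 8p = 5 ⇒ p = 5/8, and the value is (7)·(5/8) + 2 = 51/8.
For the keeper: with q = P(Left), equating Near's and Far's payoffs gives 3q + 6 = −5q + 7 ⇒ q = 1/8.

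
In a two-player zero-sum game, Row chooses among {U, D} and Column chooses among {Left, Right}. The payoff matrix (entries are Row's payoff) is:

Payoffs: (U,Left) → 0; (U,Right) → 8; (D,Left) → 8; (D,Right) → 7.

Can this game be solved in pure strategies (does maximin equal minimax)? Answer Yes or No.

Row minima: U → 0, D → 7; maximin = 7.
Column maxima: Left → 8, Right → 8; minimax = 8.
7 ≠ 8, so no pure-strategy equilibrium exists.

No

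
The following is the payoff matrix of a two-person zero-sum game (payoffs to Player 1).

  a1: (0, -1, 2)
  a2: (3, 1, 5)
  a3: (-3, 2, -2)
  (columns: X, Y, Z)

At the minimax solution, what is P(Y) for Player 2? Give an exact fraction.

6/7

Row minima: a1 → -1, a2 → 1, a3 → -3; maximin = 1.
Column maxima: X → 3, Y → 2, Z → 5; minimax = 2.
1 ≠ 2, so there is no saddle point; optimal play is mixed.
a1 is strictly dominated by a2, so Player 1 never plays it.
Z is strictly dominated by X (it gives Player 1 strictly more in every row), so Player 2 never plays it.
On the remaining 2×2 (a2, a3 vs X, Y):
Let Player 1 play a2 with probability p. Expected payoff against X: 3p + (-3)(1−p) = 6p − 3; against Y: 1p + 2(1−p) = −p + 2.
Setting these equal: 6p − 3 = −p + 2 ⇒ 7p = 5 ⇒ p = 5/7, and the value is (6)·(5/7) − 3 = 9/7.
For Player 2: with q = P(X), equating a2's and a3's payoffs gives 2q + 1 = −5q + 2 ⇒ q = 1/7.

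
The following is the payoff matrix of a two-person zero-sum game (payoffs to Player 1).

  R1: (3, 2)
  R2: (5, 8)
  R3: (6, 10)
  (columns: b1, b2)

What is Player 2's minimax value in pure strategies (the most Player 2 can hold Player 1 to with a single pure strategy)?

6

Column maxima: b1 → 6, b2 → 10.
The smallest of these is 6.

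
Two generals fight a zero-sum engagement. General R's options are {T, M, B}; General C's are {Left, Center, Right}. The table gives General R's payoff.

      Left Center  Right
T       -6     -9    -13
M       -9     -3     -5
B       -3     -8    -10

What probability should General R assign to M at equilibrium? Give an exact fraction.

7/11

Row minima: T → -13, M → -9, B → -10; maximin = -9.
Column maxima: Left → -3, Center → -3, Right → -5; minimax = -5.
-9 ≠ -5, so there is no saddle point; optimal play is mixed.
T is strictly dominated by B, so General R never plays it.
Center is strictly dominated by Right (it gives General R strictly more in every row), so General C never plays it.
On the remaining 2×2 (M, B vs Left, Right):
Let General R play M with probability p. Expected payoff against Left: (-9)p + (-3)(1−p) = −6p − 3; against Right: (-5)p + (-10)(1−p) = 5p − 10.
Setting these equal: −6p − 3 = 5p − 10 ⇒ −11p = -7 ⇒ p = 7/11, and the value is (-6)·(7/11) − 3 = -75/11.
For General C: with q = P(Left), equating M's and B's payoffs gives −4q − 5 = 7q − 10 ⇒ q = 5/11.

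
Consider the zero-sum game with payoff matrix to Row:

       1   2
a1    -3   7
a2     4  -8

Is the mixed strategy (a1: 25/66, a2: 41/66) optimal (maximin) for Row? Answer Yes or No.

Against 1 this mix gives (25/66)·(-3) + (41/66)·4 = 89/66.
Against 2 this mix gives (25/66)·7 + (41/66)·(-8) = -51/22.
Column will play 2, holding Row to -51/22. Shifting weight toward the row that does better against 2 would raise this floor (the equalizing mix achieves 2/11 against both 2 and 1), so the proposed strategy is not optimal.

No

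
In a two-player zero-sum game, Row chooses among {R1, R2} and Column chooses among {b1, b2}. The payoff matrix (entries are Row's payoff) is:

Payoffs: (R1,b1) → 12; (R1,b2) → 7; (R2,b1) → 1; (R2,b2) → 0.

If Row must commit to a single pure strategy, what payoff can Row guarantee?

Row minima: R1 → 7, R2 → 0.
The best of these is 7.

7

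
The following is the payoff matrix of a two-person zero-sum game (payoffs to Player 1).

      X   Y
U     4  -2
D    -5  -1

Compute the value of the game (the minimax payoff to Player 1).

-7/5

Row minima: U → -2, D → -5; maximin = -2.
Column maxima: X → 4, Y → -1; minimax = -1.
-2 ≠ -1, so there is no saddle point; optimal play is mixed.
Let Player 1 play U with probability p. Expected payoff against X: 4p + (-5)(1−p) = 9p − 5; against Y: (-2)p + (-1)(1−p) = −p − 1.
Setting these equal: 9p − 5 = −p − 1 ⇒ 10p = 4 ⇒ p = 2/5, and the value is (9)·(2/5) − 5 = -7/5.
For Player 2: with q = P(X), equating U's and D's payoffs gives 6q − 2 = −4q − 1 ⇒ q = 1/10.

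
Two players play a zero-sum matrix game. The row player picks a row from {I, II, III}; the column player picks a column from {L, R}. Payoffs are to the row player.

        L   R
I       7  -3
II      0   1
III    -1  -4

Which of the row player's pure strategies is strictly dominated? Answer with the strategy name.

III

I gives a strictly higher payoff than III against every column: 7 > -1, -3 > -4.
So III is strictly dominated and the row player never plays it.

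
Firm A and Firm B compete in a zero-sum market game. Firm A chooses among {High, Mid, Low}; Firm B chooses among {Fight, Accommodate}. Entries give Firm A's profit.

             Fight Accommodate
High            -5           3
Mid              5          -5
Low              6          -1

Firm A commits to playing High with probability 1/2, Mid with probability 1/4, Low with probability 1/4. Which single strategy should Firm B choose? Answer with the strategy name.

Accommodate

If Firm B plays Fight, Firm A's expected payoff is (1/2)·(-5) + (1/4)·5 + (1/4)·6 = 1/4.
If Firm B plays Accommodate, Firm A's expected payoff is (1/2)·3 + (1/4)·(-5) + (1/4)·(-1) = 0.
Firm B minimizes Firm A's payoff; the smallest is 0, so the best response is Accommodate.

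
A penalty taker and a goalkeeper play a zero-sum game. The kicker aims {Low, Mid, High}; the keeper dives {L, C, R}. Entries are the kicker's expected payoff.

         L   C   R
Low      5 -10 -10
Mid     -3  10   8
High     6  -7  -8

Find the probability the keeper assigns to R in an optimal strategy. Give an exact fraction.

Row minima: Low → -10, Mid → -3, High → -8; maximin = -3.
Column maxima: L → 6, C → 10, R → 8; minimax = 6.
-3 ≠ 6, so there is no saddle point; optimal play is mixed.
Low is strictly dominated by High, so the kicker never plays it.
With Low eliminated, C is strictly dominated by R (it gives the kicker strictly more in every remaining row), so the keeper never plays it.
On the remaining 2×2 (Mid, High vs L, R):
Let the kicker play Mid with probability p. Expected payoff against L: (-3)p + 6(1−p) = −9p + 6; against R: 8p + (-8)(1−p) = 16p − 8.
Setting these equal: −9p + 6 = 16p − 8 ⇒ −25p = -14 ⇒ p = 14/25, and the value is (-9)·(14/25) + 6 = 24/25.
For the keeper: with q = P(L), equating Mid's and High's payoffs gives −11q + 8 = 14q − 8 ⇒ q = 16/25.

9/25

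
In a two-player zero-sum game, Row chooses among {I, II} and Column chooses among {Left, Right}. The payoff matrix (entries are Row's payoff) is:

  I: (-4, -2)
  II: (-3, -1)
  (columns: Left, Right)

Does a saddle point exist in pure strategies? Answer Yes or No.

Row minima: I → -4, II → -3; maximin = -3.
Column maxima: Left → -3, Right → -1; minimax = -3.
maximin = minimax = -3, so a saddle point exists.

Yes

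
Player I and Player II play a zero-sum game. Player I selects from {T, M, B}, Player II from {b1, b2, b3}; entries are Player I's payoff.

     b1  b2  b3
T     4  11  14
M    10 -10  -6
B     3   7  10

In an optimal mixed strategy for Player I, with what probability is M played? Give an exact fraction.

7/27

Row minima: T → 4, M → -10, B → 3; maximin = 4.
Column maxima: b1 → 10, b2 → 11, b3 → 14; minimax = 10.
4 ≠ 10, so there is no saddle point; optimal play is mixed.
B is strictly dominated by T, so Player I never plays it.
b3 is strictly dominated by b2 (it gives Player I strictly more in every row), so Player II never plays it.
On the remaining 2×2 (T, M vs b1, b2):
Let Player I play T with probability p. Expected payoff against b1: 4p + 10(1−p) = −6p + 10; against b2: 11p + (-10)(1−p) = 21p − 10.
Setting these equal: −6p + 10 = 21p − 10 ⇒ −27p = -20 ⇒ p = 20/27, and the value is (-6)·(20/27) + 10 = 50/9.
For Player II: with q = P(b1), equating T's and M's payoffs gives −7q + 11 = 20q − 10 ⇒ q = 7/9.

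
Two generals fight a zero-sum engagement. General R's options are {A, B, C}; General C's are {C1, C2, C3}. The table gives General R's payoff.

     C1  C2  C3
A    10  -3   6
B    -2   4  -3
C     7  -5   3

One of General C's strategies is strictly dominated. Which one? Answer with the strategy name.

C1

C3 holds General R's payoff strictly below C1 in every row: 6 < 10, -3 < -2, 3 < 7.
So C1 is strictly dominated for General C.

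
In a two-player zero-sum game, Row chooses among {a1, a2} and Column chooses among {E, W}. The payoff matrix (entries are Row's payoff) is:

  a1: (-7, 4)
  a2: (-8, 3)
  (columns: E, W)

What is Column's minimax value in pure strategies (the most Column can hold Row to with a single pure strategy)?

Column maxima: E → -7, W → 4.
The smallest of these is -7.

-7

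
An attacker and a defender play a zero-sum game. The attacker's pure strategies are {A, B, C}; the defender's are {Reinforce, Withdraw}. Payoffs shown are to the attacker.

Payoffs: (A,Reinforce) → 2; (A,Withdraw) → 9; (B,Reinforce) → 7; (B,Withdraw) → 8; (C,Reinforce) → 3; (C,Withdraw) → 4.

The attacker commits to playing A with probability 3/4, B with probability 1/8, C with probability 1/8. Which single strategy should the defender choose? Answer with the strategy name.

Reinforce

If the defender plays Reinforce, the attacker's expected payoff is (3/4)·2 + (1/8)·7 + (1/8)·3 = 11/4.
If the defender plays Withdraw, the attacker's expected payoff is (3/4)·9 + (1/8)·8 + (1/8)·4 = 33/4.
The defender minimizes the attacker's payoff; the smallest is 11/4, so the best response is Reinforce.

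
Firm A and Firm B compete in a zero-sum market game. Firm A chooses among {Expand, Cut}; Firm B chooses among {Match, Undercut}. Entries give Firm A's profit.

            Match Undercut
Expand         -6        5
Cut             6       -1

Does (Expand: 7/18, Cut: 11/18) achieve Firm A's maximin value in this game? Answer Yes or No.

Yes

Against Match this mix gives (7/18)·(-6) + (11/18)·6 = 4/3.
Against Undercut this mix gives (7/18)·5 + (11/18)·(-1) = 4/3.
All of Firm B's active replies (Match, Undercut) yield 4/3, and no column does worse for Firm A. The mix makes Firm B indifferent and guarantees 4/3, so it is optimal.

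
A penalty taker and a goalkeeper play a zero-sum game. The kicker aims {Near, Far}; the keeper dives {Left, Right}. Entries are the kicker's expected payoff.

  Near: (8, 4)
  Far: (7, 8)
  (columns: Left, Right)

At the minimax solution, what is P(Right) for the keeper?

1/5

Row minima: Near → 4, Far → 7; maximin = 7.
Column maxima: Left → 8, Right → 8; minimax = 8.
7 ≠ 8, so there is no saddle point; optimal play is mixed.
Let the kicker play Near with probability p. Expected payoff against Left: 8p + 7(1−p) = p + 7; against Right: 4p + 8(1−p) = −4p + 8.
Setting these equal: p + 7 = −4p + 8 ⇒ 5p = 1 ⇒ p = 1/5, and the value is (1)·(1/5) + 7 = 36/5.
For the keeper: with q = P(Left), equating Near's and Far's payoffs gives 4q + 4 = −q + 8 ⇒ q = 4/5.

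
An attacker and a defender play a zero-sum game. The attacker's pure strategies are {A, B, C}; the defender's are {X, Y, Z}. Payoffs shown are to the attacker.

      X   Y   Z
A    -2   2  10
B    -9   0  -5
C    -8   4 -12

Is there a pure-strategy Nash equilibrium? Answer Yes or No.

Row minima: A → -2, B → -9, C → -12; maximin = -2.
Column maxima: X → -2, Y → 4, Z → 10; minimax = -2.
maximin = minimax = -2, so a saddle point exists.

Yes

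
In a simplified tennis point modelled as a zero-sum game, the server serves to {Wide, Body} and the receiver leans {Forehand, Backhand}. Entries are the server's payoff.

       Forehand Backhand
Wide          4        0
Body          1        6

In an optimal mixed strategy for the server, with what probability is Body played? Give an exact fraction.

Row minima: Wide → 0, Body → 1; maximin = 1.
Column maxima: Forehand → 4, Backhand → 6; minimax = 4.
1 ≠ 4, so there is no saddle point; optimal play is mixed.
Let the server play Wide with probability p. Expected payoff against Forehand: 4p + 1(1−p) = 3p + 1; against Backhand: 0p + 6(1−p) = −6p + 6.
Setting these equal: 3p + 1 = −6p + 6 ⇒ 9p = 5 ⇒ p = 5/9, and the value is (3)·(5/9) + 1 = 8/3.
For the receiver: with q = P(Forehand), equating Wide's and Body's payoffs gives 4q = −5q + 6 ⇒ q = 2/3.

4/9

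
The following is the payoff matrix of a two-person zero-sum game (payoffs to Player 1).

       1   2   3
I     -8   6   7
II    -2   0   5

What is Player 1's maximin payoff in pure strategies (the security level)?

Row minima: I → -8, II → -2.
The best of these is -2.

-2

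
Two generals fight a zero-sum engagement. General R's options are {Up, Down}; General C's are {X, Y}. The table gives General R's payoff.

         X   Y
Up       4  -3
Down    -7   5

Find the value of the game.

-1/19

Row minima: Up → -3, Down → -7; maximin = -3.
Column maxima: X → 4, Y → 5; minimax = 4.
-3 ≠ 4, so there is no saddle point; optimal play is mixed.
Let General R play Up with probability p. Expected payoff against X: 4p + (-7)(1−p) = 11p − 7; against Y: (-3)p + 5(1−p) = −8p + 5.
Setting these equal: 11p − 7 = −8p + 5 ⇒ 19p = 12 ⇒ p = 12/19, and the value is (11)·(12/19) − 7 = -1/19.
For General C: with q = P(X), equating Up's and Down's payoffs gives 7q − 3 = −12q + 5 ⇒ q = 8/19.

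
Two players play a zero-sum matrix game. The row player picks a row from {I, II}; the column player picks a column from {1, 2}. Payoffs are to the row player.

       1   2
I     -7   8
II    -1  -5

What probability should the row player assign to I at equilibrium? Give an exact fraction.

Row minima: I → -7, II → -5; maximin = -5.
Column maxima: 1 → -1, 2 → 8; minimax = -1.
-5 ≠ -1, so there is no saddle point; optimal play is mixed.
Let the row player play I with probability p. Expected payoff against 1: (-7)p + (-1)(1−p) = −6p − 1; against 2: 8p + (-5)(1−p) = 13p − 5.
Setting these equal: −6p − 1 = 13p − 5 ⇒ −19p = -4 ⇒ p = 4/19, and the value is (-6)·(4/19) − 1 = -43/19.
For the column player: with q = P(1), equating I's and II's payoffs gives −15q + 8 = 4q − 5 ⇒ q = 13/19.

4/19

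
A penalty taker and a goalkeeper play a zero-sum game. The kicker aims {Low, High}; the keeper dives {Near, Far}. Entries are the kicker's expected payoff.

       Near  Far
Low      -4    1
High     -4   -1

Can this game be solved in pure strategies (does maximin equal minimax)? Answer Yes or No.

Yes

Row minima: Low → -4, High → -4; maximin = -4.
Column maxima: Near → -4, Far → 1; minimax = -4.
maximin = minimax = -4, so a saddle point exists.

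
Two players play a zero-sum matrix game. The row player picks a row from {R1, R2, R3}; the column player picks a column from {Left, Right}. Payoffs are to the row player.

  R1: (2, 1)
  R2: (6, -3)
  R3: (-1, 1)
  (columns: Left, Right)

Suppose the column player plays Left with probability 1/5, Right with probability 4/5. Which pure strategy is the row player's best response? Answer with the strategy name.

R1

Expected payoff of R1: (1/5)·2 + (4/5)·1 = 6/5.
Expected payoff of R2: (1/5)·6 + (4/5)·(-3) = -6/5.
Expected payoff of R3: (1/5)·(-1) + (4/5)·1 = 3/5.
The largest is 6/5, so the row player's best response is R1.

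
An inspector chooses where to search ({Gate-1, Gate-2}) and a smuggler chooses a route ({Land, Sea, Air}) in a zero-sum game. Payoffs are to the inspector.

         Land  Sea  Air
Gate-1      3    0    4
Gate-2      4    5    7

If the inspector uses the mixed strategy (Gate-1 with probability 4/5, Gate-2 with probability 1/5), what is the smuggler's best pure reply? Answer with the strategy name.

If the smuggler plays Land, the inspector's expected payoff is (4/5)·3 + (1/5)·4 = 16/5.
If the smuggler plays Sea, the inspector's expected payoff is (4/5)·0 + (1/5)·5 = 1.
If the smuggler plays Air, the inspector's expected payoff is (4/5)·4 + (1/5)·7 = 23/5.
The smuggler minimizes the inspector's payoff; the smallest is 1, so the best response is Sea.

Sea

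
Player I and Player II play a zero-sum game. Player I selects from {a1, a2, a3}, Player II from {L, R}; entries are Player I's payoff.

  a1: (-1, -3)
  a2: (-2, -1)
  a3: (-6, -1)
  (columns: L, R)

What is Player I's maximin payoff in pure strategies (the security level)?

Row minima: a1 → -3, a2 → -2, a3 → -6.
The best of these is -2.

-2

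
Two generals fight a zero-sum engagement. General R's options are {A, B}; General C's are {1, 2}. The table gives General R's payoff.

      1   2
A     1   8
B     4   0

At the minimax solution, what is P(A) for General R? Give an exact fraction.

4/11

Row minima: A → 1, B → 0; maximin = 1.
Column maxima: 1 → 4, 2 → 8; minimax = 4.
1 ≠ 4, so there is no saddle point; optimal play is mixed.
Let General R play A with probability p. Expected payoff against 1: 1p + 4(1−p) = −3p + 4; against 2: 8p + 0(1−p) = 8p.
Setting these equal: −3p + 4 = 8p ⇒ −11p = -4 ⇒ p = 4/11, and the value is (-3)·(4/11) + 4 = 32/11.
For General C: with q = P(1), equating A's and B's payoffs gives −7q + 8 = 4q ⇒ q = 8/11.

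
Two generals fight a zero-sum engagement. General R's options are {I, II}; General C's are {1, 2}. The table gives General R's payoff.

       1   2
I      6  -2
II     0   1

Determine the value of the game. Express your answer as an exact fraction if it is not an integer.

2/3

Row minima: I → -2, II → 0; maximin = 0.
Column maxima: 1 → 6, 2 → 1; minimax = 1.
0 ≠ 1, so there is no saddle point; optimal play is mixed.
Let General R play I with probability p. Expected payoff against 1: 6p + 0(1−p) = 6p; against 2: (-2)p + 1(1−p) = −3p + 1.
Setting these equal: 6p = −3p + 1 ⇒ 9p = 1 ⇒ p = 1/9, and the value is (6)·(1/9) = 2/3.
For General C: with q = P(1), equating I's and II's payoffs gives 8q − 2 = −q + 1 ⇒ q = 1/3.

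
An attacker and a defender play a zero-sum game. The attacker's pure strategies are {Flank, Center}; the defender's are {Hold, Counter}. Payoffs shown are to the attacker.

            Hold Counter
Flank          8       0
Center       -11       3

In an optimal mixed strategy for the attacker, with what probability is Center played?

4/11

Row minima: Flank → 0, Center → -11; maximin = 0.
Column maxima: Hold → 8, Counter → 3; minimax = 3.
0 ≠ 3, so there is no saddle point; optimal play is mixed.
Let the attacker play Flank with probability p. Expected payoff against Hold: 8p + (-11)(1−p) = 19p − 11; against Counter: 0p + 3(1−p) = −3p + 3.
Setting these equal: 19p − 11 = −3p + 3 ⇒ 22p = 14 ⇒ p = 7/11, and the value is (19)·(7/11) − 11 = 12/11.
For the defender: with q = P(Hold), equating Flank's and Center's payoffs gives 8q = −14q + 3 ⇒ q = 3/22.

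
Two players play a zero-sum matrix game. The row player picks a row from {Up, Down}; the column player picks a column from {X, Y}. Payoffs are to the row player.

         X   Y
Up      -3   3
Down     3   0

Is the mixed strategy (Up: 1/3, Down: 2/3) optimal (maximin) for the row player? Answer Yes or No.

Yes

Against X this mix gives (1/3)·(-3) + (2/3)·3 = 1.
Against Y this mix gives (1/3)·3 + (2/3)·0 = 1.
All of the column player's active replies (X, Y) yield 1, and no column does worse for the row player. The mix makes the column player indifferent and guarantees 1, so it is optimal.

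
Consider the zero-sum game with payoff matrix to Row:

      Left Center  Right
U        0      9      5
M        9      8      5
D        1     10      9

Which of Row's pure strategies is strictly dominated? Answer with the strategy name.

U

D gives a strictly higher payoff than U against every column: 1 > 0, 10 > 9, 9 > 5.
So U is strictly dominated and Row never plays it.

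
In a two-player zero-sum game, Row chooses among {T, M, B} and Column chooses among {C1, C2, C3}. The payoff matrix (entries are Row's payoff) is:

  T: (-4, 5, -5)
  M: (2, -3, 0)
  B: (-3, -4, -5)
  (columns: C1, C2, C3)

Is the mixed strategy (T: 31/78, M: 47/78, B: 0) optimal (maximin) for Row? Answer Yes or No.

Against C1 this mix gives (31/78)·(-4) + (47/78)·2 = -5/13.
Against C2 this mix gives (31/78)·5 + (47/78)·(-3) = 7/39.
Against C3 this mix gives (31/78)·(-5) + (47/78)·0 = -155/78.
Column will play C3, holding Row to -155/78. Shifting weight toward the row that does better against C3 would raise this floor (the equalizing mix achieves -15/13 against both C3 and C2), so the proposed strategy is not optimal.

No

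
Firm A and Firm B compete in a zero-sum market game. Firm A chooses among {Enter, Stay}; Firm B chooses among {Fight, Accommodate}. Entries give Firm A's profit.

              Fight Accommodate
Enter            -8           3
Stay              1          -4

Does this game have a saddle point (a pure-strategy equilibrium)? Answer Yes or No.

No

Row minima: Enter → -8, Stay → -4; maximin = -4.
Column maxima: Fight → 1, Accommodate → 3; minimax = 1.
-4 ≠ 1, so no pure-strategy equilibrium exists.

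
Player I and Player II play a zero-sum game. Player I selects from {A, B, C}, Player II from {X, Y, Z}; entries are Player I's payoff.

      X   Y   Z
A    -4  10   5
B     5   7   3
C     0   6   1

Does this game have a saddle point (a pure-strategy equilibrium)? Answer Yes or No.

No

Row minima: A → -4, B → 3, C → 0; maximin = 3.
Column maxima: X → 5, Y → 10, Z → 5; minimax = 5.
3 ≠ 5, so no pure-strategy equilibrium exists.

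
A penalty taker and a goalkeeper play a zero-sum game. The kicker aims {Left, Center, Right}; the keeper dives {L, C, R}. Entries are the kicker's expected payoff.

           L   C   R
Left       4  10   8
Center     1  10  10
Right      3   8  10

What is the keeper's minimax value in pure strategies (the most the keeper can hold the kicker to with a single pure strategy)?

4

Column maxima: L → 4, C → 10, R → 10.
The smallest of these is 4.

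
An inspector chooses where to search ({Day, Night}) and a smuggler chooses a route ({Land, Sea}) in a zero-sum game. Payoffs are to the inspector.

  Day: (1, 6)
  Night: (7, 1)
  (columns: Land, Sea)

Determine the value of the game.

Row minima: Day → 1, Night → 1; maximin = 1.
Column maxima: Land → 7, Sea → 6; minimax = 6.
1 ≠ 6, so there is no saddle point; optimal play is mixed.
Let the inspector play Day with probability p. Expected payoff against Land: 1p + 7(1−p) = −6p + 7; against Sea: 6p + 1(1−p) = 5p + 1.
Setting these equal: −6p + 7 = 5p + 1 ⇒ −11p = -6 ⇒ p = 6/11, and the value is (-6)·(6/11) + 7 = 41/11.
For the smuggler: with q = P(Land), equating Day's and Night's payoffs gives −5q + 6 = 6q + 1 ⇒ q = 5/11.

41/11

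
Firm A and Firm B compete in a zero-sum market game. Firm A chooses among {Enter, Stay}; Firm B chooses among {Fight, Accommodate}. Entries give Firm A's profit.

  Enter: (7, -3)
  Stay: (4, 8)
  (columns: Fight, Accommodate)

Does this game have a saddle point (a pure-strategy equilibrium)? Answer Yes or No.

Row minima: Enter → -3, Stay → 4; maximin = 4.
Column maxima: Fight → 7, Accommodate → 8; minimax = 7.
4 ≠ 7, so no pure-strategy equilibrium exists.

No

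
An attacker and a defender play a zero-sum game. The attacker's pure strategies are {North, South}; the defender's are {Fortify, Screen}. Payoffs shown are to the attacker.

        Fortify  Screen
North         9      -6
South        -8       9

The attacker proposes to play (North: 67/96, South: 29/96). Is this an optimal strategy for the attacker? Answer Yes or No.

No

Against Fortify this mix gives (67/96)·9 + (29/96)·(-8) = 371/96.
Against Screen this mix gives (67/96)·(-6) + (29/96)·9 = -47/32.
The defender will play Screen, holding the attacker to -47/32. Shifting weight toward the row that does better against Screen would raise this floor (the equalizing mix achieves 33/32 against both Screen and Fortify), so the proposed strategy is not optimal.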